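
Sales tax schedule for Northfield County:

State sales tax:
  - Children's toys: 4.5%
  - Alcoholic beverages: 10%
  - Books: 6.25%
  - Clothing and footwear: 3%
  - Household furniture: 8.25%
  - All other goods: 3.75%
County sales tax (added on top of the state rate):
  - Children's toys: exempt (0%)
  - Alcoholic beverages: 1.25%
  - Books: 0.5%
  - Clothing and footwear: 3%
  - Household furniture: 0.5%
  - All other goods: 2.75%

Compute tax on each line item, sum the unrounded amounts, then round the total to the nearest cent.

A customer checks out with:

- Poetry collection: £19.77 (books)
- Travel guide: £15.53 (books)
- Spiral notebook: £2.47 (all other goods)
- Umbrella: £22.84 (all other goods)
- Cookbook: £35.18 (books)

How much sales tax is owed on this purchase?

£6.40

Poetry collection £19.77: books → 6.25% + 0.5% county = 6.75% → £1.334475
Travel guide £15.53: books → 6.25% + 0.5% county = 6.75% → £1.048275
Spiral notebook £2.47: all other goods → 3.75% + 2.75% county = 6.5% → £0.16055
Umbrella £22.84: all other goods → 3.75% + 2.75% county = 6.5% → £1.4846
Cookbook £35.18: books → 6.25% + 0.5% county = 6.75% → £2.37465
Unrounded tax sum = £6.40255 → £6.40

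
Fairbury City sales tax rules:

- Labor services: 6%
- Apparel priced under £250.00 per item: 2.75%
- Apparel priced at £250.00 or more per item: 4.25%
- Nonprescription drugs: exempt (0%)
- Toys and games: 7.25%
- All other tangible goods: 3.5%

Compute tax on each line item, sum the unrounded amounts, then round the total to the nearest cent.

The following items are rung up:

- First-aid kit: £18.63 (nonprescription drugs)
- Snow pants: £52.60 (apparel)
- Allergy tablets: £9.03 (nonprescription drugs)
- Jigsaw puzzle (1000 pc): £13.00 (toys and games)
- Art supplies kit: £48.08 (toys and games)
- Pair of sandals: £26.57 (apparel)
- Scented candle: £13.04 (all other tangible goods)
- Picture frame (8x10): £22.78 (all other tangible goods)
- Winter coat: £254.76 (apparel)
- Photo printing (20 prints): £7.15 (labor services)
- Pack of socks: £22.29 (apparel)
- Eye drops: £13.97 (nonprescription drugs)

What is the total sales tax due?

£19.73

First-aid kit £18.63: nonprescription drugs → 0% → £0.00
Snow pants £52.60: apparel, under £250.00 → 2.75% → £1.4465
Allergy tablets £9.03: nonprescription drugs → 0% → £0.00
Jigsaw puzzle (1000 pc) £13.00: toys and games → 7.25% → £0.9425
Art supplies kit £48.08: toys and games → 7.25% → £3.4858
Pair of sandals £26.57: apparel, under £250.00 → 2.75% → £0.730675
Scented candle £13.04: all other tangible goods → 3.5% → £0.4564
Picture frame (8x10) £22.78: all other tangible goods → 3.5% → £0.7973
Winter coat £254.76: apparel, £250.00 or more → 4.25% → £10.8273
Photo printing (20 prints) £7.15: labor services → 6% → £0.429
Pack of socks £22.29: apparel, under £250.00 → 2.75% → £0.612975
Eye drops £13.97: nonprescription drugs → 0% → £0.00
Unrounded tax sum = £19.72845 → £19.73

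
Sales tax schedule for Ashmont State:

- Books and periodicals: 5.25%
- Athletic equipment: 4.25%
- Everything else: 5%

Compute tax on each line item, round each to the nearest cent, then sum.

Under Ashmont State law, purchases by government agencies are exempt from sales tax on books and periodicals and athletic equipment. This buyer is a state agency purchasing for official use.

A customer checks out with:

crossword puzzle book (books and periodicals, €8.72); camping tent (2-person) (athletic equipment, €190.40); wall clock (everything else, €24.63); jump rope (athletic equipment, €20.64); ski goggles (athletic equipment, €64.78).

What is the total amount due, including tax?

€310.40

Crossword puzzle book €8.72: books and periodicals, buyer-exempt → 0% → €0.00
Camping tent (2-person) €190.40: athletic equipment, buyer-exempt → 0% → €0.00
Wall clock €24.63: everything else → 5% → €1.23
Jump rope €20.64: athletic equipment, buyer-exempt → 0% → €0.00
Ski goggles €64.78: athletic equipment, buyer-exempt → 0% → €0.00
Subtotal = €309.17; tax = €1.23; total due = €310.40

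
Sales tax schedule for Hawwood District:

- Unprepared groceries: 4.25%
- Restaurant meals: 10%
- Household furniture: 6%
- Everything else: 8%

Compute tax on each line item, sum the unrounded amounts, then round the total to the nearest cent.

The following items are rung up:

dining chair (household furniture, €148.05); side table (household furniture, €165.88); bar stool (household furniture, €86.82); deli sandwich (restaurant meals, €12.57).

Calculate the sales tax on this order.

€25.30

Dining chair €148.05: household furniture → 6% → €8.883
Side table €165.88: household furniture → 6% → €9.9528
Bar stool €86.82: household furniture → 6% → €5.2092
Deli sandwich €12.57: restaurant meals → 10% → €1.257
Unrounded tax sum = €25.302 → €25.30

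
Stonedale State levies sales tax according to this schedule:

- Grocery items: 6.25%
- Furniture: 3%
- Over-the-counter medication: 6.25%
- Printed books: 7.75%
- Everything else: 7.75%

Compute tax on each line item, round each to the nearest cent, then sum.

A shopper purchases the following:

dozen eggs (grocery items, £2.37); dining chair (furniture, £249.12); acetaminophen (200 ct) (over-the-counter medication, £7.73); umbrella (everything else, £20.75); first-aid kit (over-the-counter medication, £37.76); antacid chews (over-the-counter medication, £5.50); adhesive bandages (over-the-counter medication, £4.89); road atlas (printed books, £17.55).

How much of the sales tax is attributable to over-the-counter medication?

£3.49

Acetaminophen (200 ct) £7.73: over-the-counter medication → 6.25% → £0.48
First-aid kit £37.76: over-the-counter medication → 6.25% → £2.36
Antacid chews £5.50: over-the-counter medication → 6.25% → £0.34
Adhesive bandages £4.89: over-the-counter medication → 6.25% → £0.31
Tax on over-the-counter medication = £0.48 + £2.36 + £0.34 + £0.31 = £3.49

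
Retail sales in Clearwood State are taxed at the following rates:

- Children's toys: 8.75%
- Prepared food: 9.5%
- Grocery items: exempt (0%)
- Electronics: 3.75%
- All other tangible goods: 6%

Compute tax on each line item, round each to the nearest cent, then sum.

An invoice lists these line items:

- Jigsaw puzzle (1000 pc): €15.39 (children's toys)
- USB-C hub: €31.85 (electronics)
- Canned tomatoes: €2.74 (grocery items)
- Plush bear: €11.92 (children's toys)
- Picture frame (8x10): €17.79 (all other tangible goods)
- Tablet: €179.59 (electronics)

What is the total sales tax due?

€11.38

Jigsaw puzzle (1000 pc) €15.39: children's toys → 8.75% → €1.35
USB-C hub €31.85: electronics → 3.75% → €1.19
Canned tomatoes €2.74: grocery items → 0% → €0.00
Plush bear €11.92: children's toys → 8.75% → €1.04
Picture frame (8x10) €17.79: all other tangible goods → 6% → €1.07
Tablet €179.59: electronics → 3.75% → €6.73
Total tax = €1.35 + €1.19 + €1.04 + €1.07 + €6.73 = €11.38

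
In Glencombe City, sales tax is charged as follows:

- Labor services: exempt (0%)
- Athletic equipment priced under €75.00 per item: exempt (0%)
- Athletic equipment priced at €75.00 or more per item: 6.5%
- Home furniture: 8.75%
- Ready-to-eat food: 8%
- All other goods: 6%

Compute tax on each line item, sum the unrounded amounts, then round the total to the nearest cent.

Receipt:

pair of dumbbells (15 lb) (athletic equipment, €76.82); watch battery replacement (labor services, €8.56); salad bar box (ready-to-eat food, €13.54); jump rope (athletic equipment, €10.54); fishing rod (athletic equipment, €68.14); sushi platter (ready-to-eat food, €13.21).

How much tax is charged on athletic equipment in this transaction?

Pair of dumbbells (15 lb) €76.82: athletic equipment, €75.00 or more → 6.5% → €4.9933
Jump rope €10.54: athletic equipment, under €75.00 → 0% → €0.00
Fishing rod €68.14: athletic equipment, under €75.00 → 0% → €0.00
Tax on athletic equipment: unrounded sum = €4.9933 → €4.99

€4.99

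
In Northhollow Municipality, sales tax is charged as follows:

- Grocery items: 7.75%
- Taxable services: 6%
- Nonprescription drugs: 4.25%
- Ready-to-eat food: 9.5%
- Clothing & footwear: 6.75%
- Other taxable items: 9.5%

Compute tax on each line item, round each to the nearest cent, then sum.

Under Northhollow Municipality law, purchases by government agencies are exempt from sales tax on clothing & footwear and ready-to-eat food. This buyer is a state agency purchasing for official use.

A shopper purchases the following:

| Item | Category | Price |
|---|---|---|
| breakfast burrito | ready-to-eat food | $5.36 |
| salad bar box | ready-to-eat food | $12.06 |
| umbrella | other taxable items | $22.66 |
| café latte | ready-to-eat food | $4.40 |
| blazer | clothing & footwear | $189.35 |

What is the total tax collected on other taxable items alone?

Umbrella $22.66: other taxable items → 9.5% → $2.15
Tax on other taxable items = $2.15

$2.15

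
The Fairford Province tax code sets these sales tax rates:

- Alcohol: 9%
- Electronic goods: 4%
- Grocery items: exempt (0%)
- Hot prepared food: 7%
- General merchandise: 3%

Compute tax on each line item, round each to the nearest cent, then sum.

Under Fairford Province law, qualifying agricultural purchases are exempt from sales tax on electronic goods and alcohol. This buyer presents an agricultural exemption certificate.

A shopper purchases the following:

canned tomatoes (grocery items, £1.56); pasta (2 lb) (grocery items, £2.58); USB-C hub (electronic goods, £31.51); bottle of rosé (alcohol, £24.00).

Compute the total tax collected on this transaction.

£0.00

Canned tomatoes £1.56: grocery items → 0% → £0.00
Pasta (2 lb) £2.58: grocery items → 0% → £0.00
USB-C hub £31.51: electronic goods, buyer-exempt → 0% → £0.00
Bottle of rosé £24.00: alcohol, buyer-exempt → 0% → £0.00
Total tax = £0.00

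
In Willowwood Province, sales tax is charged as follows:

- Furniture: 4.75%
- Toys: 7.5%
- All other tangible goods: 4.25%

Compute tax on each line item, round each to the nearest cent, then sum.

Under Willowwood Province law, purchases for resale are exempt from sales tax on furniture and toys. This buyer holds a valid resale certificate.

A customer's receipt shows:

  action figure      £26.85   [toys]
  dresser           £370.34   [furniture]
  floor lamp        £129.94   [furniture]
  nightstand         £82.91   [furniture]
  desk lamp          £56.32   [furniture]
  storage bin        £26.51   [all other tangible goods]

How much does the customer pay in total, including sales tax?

£694.00

Action figure £26.85: toys, buyer-exempt → 0% → £0.00
Dresser £370.34: furniture, buyer-exempt → 0% → £0.00
Floor lamp £129.94: furniture, buyer-exempt → 0% → £0.00
Nightstand £82.91: furniture, buyer-exempt → 0% → £0.00
Desk lamp £56.32: furniture, buyer-exempt → 0% → £0.00
Storage bin £26.51: all other tangible goods → 4.25% → £1.13
Subtotal = £692.87; tax = £1.13; total due = £694.00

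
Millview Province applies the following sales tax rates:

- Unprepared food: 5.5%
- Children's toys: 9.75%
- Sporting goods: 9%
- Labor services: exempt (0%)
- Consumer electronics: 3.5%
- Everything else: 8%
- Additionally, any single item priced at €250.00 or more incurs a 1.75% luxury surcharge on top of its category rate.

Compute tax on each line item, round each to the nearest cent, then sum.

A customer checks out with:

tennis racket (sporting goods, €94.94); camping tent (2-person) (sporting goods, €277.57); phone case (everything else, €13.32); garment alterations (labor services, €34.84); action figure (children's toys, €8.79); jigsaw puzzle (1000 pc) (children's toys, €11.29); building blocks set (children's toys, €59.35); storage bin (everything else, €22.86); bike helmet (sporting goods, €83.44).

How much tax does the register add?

€56.54

Tennis racket €94.94: sporting goods → 9% → €8.54
Camping tent (2-person) €277.57: sporting goods → 9% + 1.75% surcharge = 10.75% → €29.84
Phone case €13.32: everything else → 8% → €1.07
Garment alterations €34.84: labor services → 0% → €0.00
Action figure €8.79: children's toys → 9.75% → €0.86
Jigsaw puzzle (1000 pc) €11.29: children's toys → 9.75% → €1.10
Building blocks set €59.35: children's toys → 9.75% → €5.79
Storage bin €22.86: everything else → 8% → €1.83
Bike helmet €83.44: sporting goods → 9% → €7.51
Total tax = €8.54 + €29.84 + €1.07 + €0.86 + €1.10 + €5.79 + €1.83 + €7.51 = €56.54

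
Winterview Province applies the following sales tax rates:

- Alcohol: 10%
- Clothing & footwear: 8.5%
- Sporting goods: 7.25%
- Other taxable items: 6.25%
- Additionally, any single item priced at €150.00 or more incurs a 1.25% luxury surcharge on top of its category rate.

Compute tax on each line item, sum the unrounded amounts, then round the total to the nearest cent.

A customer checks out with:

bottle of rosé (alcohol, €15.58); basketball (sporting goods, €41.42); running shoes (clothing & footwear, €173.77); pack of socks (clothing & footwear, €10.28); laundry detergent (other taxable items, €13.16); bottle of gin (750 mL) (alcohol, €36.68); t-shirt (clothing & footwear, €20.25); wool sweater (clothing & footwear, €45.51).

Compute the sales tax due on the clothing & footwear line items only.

Running shoes €173.77: clothing & footwear → 8.5% + 1.25% surcharge = 9.75% → €16.942575
Pack of socks €10.28: clothing & footwear → 8.5% → €0.8738
T-shirt €20.25: clothing & footwear → 8.5% → €1.72125
Wool sweater €45.51: clothing & footwear → 8.5% → €3.86835
Tax on clothing & footwear: unrounded sum = €23.405975 → €23.41

€23.41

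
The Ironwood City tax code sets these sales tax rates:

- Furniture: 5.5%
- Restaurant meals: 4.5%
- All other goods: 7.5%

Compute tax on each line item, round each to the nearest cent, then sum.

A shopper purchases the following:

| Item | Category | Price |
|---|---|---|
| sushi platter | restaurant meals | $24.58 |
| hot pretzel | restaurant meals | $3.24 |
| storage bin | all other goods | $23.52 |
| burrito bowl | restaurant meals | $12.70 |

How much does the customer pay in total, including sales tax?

$67.63

Sushi platter $24.58: restaurant meals → 4.5% → $1.11
Hot pretzel $3.24: restaurant meals → 4.5% → $0.15
Storage bin $23.52: all other goods → 7.5% → $1.76
Burrito bowl $12.70: restaurant meals → 4.5% → $0.57
Subtotal = $64.04; tax = $3.59; total due = $67.63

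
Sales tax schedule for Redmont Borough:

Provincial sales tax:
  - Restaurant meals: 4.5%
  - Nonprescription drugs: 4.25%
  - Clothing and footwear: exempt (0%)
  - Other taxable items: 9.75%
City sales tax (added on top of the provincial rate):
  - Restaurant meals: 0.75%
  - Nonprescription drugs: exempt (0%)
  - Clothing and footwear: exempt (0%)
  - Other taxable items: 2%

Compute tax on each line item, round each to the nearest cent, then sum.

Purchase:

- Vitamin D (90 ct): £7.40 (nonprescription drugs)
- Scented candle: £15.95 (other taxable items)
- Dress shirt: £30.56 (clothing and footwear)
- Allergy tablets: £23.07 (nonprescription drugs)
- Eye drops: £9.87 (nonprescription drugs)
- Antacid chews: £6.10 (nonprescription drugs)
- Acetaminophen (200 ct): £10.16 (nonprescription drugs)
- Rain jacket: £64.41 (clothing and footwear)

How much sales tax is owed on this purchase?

Vitamin D (90 ct) £7.40: nonprescription drugs → 4.25% + 0% city = 4.25% → £0.31
Scented candle £15.95: other taxable items → 9.75% + 2% city = 11.75% → £1.87
Dress shirt £30.56: clothing and footwear → 0% + 0% city = 0% → £0.00
Allergy tablets £23.07: nonprescription drugs → 4.25% + 0% city = 4.25% → £0.98
Eye drops £9.87: nonprescription drugs → 4.25% + 0% city = 4.25% → £0.42
Antacid chews £6.10: nonprescription drugs → 4.25% + 0% city = 4.25% → £0.26
Acetaminophen (200 ct) £10.16: nonprescription drugs → 4.25% + 0% city = 4.25% → £0.43
Rain jacket £64.41: clothing and footwear → 0% + 0% city = 0% → £0.00
Total tax = £0.31 + £1.87 + £0.98 + £0.42 + £0.26 + £0.43 = £4.27

£4.27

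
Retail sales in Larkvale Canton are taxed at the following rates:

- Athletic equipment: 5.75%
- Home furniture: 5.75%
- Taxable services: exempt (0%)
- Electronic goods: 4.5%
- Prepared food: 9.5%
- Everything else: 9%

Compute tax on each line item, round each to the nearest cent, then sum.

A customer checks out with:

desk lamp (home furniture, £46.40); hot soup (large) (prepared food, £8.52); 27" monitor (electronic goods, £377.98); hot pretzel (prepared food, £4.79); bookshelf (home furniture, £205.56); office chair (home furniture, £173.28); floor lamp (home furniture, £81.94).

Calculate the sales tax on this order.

£47.44

Desk lamp £46.40: home furniture → 5.75% → £2.67
Hot soup (large) £8.52: prepared food → 9.5% → £0.81
27" monitor £377.98: electronic goods → 4.5% → £17.01
Hot pretzel £4.79: prepared food → 9.5% → £0.46
Bookshelf £205.56: home furniture → 5.75% → £11.82
Office chair £173.28: home furniture → 5.75% → £9.96
Floor lamp £81.94: home furniture → 5.75% → £4.71
Total tax = £2.67 + £0.81 + £17.01 + £0.46 + £11.82 + £9.96 + £4.71 = £47.44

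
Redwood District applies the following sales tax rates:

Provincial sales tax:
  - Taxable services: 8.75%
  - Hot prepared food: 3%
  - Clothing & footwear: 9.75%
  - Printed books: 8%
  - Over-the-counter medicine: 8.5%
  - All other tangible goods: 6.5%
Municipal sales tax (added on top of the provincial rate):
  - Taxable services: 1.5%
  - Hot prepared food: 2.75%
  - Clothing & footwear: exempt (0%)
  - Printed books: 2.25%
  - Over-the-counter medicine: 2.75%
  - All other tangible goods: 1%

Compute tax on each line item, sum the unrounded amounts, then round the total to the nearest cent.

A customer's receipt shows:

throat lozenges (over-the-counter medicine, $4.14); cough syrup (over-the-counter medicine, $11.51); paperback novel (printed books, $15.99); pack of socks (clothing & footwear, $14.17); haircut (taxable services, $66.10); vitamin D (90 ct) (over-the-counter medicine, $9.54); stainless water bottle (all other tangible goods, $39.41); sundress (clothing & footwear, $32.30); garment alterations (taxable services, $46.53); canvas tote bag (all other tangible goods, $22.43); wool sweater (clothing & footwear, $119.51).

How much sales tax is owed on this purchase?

$36.84

Throat lozenges $4.14: over-the-counter medicine → 8.5% + 2.75% municipal = 11.25% → $0.46575
Cough syrup $11.51: over-the-counter medicine → 8.5% + 2.75% municipal = 11.25% → $1.294875
Paperback novel $15.99: printed books → 8% + 2.25% municipal = 10.25% → $1.638975
Pack of socks $14.17: clothing & footwear → 9.75% + 0% municipal = 9.75% → $1.381575
Haircut $66.10: taxable services → 8.75% + 1.5% municipal = 10.25% → $6.77525
Vitamin D (90 ct) $9.54: over-the-counter medicine → 8.5% + 2.75% municipal = 11.25% → $1.07325
Stainless water bottle $39.41: all other tangible goods → 6.5% + 1% municipal = 7.5% → $2.95575
Sundress $32.30: clothing & footwear → 9.75% + 0% municipal = 9.75% → $3.14925
Garment alterations $46.53: taxable services → 8.75% + 1.5% municipal = 10.25% → $4.769325
Canvas tote bag $22.43: all other tangible goods → 6.5% + 1% municipal = 7.5% → $1.68225
Wool sweater $119.51: clothing & footwear → 9.75% + 0% municipal = 9.75% → $11.652225
Unrounded tax sum = $36.838475 → $36.84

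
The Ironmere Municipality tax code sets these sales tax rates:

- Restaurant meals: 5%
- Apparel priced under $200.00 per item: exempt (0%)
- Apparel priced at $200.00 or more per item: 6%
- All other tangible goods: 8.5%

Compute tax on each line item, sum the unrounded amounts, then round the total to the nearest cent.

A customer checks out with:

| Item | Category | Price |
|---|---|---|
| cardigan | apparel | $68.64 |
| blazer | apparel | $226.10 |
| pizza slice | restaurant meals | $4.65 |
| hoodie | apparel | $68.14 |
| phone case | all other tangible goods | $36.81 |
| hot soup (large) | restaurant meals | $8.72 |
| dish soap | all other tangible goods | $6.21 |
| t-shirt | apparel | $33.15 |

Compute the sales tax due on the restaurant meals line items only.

Pizza slice $4.65: restaurant meals → 5% → $0.2325
Hot soup (large) $8.72: restaurant meals → 5% → $0.436
Tax on restaurant meals: unrounded sum = $0.6685 → $0.67

$0.67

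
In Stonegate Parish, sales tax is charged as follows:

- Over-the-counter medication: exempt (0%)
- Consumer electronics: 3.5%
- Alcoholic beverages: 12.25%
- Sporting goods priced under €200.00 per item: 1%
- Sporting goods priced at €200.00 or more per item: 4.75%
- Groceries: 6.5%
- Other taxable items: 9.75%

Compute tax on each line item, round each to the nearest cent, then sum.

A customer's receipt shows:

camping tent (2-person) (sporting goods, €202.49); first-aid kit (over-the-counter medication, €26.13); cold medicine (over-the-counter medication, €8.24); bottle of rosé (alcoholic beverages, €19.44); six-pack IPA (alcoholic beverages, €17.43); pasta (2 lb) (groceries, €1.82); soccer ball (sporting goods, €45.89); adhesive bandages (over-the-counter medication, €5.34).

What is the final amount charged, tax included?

€341.50

Camping tent (2-person) €202.49: sporting goods, €200.00 or more → 4.75% → €9.62
First-aid kit €26.13: over-the-counter medication → 0% → €0.00
Cold medicine €8.24: over-the-counter medication → 0% → €0.00
Bottle of rosé €19.44: alcoholic beverages → 12.25% → €2.38
Six-pack IPA €17.43: alcoholic beverages → 12.25% → €2.14
Pasta (2 lb) €1.82: groceries → 6.5% → €0.12
Soccer ball €45.89: sporting goods, under €200.00 → 1% → €0.46
Adhesive bandages €5.34: over-the-counter medication → 0% → €0.00
Subtotal = €326.78; tax = €14.72; total due = €341.50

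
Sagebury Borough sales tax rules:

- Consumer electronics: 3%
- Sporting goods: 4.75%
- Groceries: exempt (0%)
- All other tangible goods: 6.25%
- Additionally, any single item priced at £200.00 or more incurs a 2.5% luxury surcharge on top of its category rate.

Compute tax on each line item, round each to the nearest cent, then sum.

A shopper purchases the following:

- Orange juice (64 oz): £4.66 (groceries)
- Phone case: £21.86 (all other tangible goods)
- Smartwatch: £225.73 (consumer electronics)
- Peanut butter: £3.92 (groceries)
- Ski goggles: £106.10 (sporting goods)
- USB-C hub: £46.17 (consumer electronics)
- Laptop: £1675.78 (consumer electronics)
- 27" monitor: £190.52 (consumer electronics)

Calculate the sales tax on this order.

Orange juice (64 oz) £4.66: groceries → 0% → £0.00
Phone case £21.86: all other tangible goods → 6.25% → £1.37
Smartwatch £225.73: consumer electronics → 3% + 2.5% surcharge = 5.5% → £12.42
Peanut butter £3.92: groceries → 0% → £0.00
Ski goggles £106.10: sporting goods → 4.75% → £5.04
USB-C hub £46.17: consumer electronics → 3% → £1.39
Laptop £1675.78: consumer electronics → 3% + 2.5% surcharge = 5.5% → £92.17
27" monitor £190.52: consumer electronics → 3% → £5.72
Total tax = £1.37 + £12.42 + £5.04 + £1.39 + £92.17 + £5.72 = £118.11

£118.11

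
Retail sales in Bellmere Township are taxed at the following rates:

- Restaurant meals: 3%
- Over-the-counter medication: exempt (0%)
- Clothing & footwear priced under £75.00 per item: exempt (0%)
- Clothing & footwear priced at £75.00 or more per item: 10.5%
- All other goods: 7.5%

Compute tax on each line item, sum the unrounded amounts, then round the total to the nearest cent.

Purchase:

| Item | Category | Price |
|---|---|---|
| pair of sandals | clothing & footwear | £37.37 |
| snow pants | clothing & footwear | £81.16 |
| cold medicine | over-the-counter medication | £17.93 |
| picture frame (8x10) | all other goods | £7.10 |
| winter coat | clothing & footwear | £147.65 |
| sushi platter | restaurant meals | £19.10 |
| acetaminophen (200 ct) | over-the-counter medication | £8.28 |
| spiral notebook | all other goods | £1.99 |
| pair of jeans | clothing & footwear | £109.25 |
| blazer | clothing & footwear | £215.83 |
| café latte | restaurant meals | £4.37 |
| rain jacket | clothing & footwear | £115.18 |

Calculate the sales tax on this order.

Pair of sandals £37.37: clothing & footwear, under £75.00 → 0% → £0.00
Snow pants £81.16: clothing & footwear, £75.00 or more → 10.5% → £8.5218
Cold medicine £17.93: over-the-counter medication → 0% → £0.00
Picture frame (8x10) £7.10: all other goods → 7.5% → £0.5325
Winter coat £147.65: clothing & footwear, £75.00 or more → 10.5% → £15.50325
Sushi platter £19.10: restaurant meals → 3% → £0.573
Acetaminophen (200 ct) £8.28: over-the-counter medication → 0% → £0.00
Spiral notebook £1.99: all other goods → 7.5% → £0.14925
Pair of jeans £109.25: clothing & footwear, £75.00 or more → 10.5% → £11.47125
Blazer £215.83: clothing & footwear, £75.00 or more → 10.5% → £22.66215
Café latte £4.37: restaurant meals → 3% → £0.1311
Rain jacket £115.18: clothing & footwear, £75.00 or more → 10.5% → £12.0939
Unrounded tax sum = £71.6382 → £71.64

£71.64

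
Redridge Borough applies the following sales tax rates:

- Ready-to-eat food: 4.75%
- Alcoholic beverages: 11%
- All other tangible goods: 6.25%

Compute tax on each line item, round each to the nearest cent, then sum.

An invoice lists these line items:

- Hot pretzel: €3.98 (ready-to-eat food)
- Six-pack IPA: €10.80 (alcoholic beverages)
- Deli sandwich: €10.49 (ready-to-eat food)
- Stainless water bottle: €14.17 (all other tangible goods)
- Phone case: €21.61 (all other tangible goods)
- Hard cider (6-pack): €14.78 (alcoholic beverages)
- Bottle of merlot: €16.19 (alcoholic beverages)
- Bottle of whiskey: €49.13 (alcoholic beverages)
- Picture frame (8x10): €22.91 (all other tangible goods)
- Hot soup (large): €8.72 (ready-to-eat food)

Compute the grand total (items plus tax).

€187.55

Hot pretzel €3.98: ready-to-eat food → 4.75% → €0.19
Six-pack IPA €10.80: alcoholic beverages → 11% → €1.19
Deli sandwich €10.49: ready-to-eat food → 4.75% → €0.50
Stainless water bottle €14.17: all other tangible goods → 6.25% → €0.89
Phone case €21.61: all other tangible goods → 6.25% → €1.35
Hard cider (6-pack) €14.78: alcoholic beverages → 11% → €1.63
Bottle of merlot €16.19: alcoholic beverages → 11% → €1.78
Bottle of whiskey €49.13: alcoholic beverages → 11% → €5.40
Picture frame (8x10) €22.91: all other tangible goods → 6.25% → €1.43
Hot soup (large) €8.72: ready-to-eat food → 4.75% → €0.41
Subtotal = €172.78; tax = €14.77; total due = €187.55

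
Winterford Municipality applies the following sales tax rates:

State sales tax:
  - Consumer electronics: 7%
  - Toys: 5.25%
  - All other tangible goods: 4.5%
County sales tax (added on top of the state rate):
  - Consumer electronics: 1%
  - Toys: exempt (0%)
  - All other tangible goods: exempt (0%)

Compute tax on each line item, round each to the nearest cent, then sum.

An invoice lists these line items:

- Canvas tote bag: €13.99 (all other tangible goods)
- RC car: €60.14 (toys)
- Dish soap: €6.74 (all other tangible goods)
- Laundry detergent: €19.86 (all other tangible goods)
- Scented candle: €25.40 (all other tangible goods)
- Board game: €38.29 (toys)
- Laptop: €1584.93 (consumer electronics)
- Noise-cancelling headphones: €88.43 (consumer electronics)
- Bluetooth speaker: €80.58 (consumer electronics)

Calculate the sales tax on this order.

Canvas tote bag €13.99: all other tangible goods → 4.5% + 0% county = 4.5% → €0.63
RC car €60.14: toys → 5.25% + 0% county = 5.25% → €3.16
Dish soap €6.74: all other tangible goods → 4.5% + 0% county = 4.5% → €0.30
Laundry detergent €19.86: all other tangible goods → 4.5% + 0% county = 4.5% → €0.89
Scented candle €25.40: all other tangible goods → 4.5% + 0% county = 4.5% → €1.14
Board game €38.29: toys → 5.25% + 0% county = 5.25% → €2.01
Laptop €1584.93: consumer electronics → 7% + 1% county = 8% → €126.79
Noise-cancelling headphones €88.43: consumer electronics → 7% + 1% county = 8% → €7.07
Bluetooth speaker €80.58: consumer electronics → 7% + 1% county = 8% → €6.45
Total tax = €0.63 + €3.16 + €0.30 + €0.89 + €1.14 + €2.01 + €126.79 + €7.07 + €6.45 = €148.44

€148.44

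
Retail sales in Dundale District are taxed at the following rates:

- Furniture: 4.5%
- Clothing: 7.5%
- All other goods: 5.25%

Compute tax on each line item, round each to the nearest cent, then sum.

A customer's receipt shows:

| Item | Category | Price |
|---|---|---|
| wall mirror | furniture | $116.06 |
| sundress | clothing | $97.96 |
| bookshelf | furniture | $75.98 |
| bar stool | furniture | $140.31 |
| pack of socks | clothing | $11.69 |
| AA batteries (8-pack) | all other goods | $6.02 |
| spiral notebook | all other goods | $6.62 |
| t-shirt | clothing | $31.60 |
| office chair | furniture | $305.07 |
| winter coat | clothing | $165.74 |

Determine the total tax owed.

Wall mirror $116.06: furniture → 4.5% → $5.22
Sundress $97.96: clothing → 7.5% → $7.35
Bookshelf $75.98: furniture → 4.5% → $3.42
Bar stool $140.31: furniture → 4.5% → $6.31
Pack of socks $11.69: clothing → 7.5% → $0.88
AA batteries (8-pack) $6.02: all other goods → 5.25% → $0.32
Spiral notebook $6.62: all other goods → 5.25% → $0.35
T-shirt $31.60: clothing → 7.5% → $2.37
Office chair $305.07: furniture → 4.5% → $13.73
Winter coat $165.74: clothing → 7.5% → $12.43
Total tax = $5.22 + $7.35 + $3.42 + $6.31 + $0.88 + $0.32 + $0.35 + $2.37 + $13.73 + $12.43 = $52.38

$52.38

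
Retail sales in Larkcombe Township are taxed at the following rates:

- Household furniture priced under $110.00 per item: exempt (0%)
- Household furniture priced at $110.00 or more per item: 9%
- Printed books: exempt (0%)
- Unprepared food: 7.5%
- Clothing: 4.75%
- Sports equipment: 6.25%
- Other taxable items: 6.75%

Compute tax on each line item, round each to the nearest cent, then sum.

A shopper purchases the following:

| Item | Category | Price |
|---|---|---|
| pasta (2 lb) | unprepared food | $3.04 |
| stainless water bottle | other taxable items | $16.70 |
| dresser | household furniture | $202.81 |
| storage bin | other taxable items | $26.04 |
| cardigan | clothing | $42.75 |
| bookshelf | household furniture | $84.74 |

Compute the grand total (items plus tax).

$399.48

Pasta (2 lb) $3.04: unprepared food → 7.5% → $0.23
Stainless water bottle $16.70: other taxable items → 6.75% → $1.13
Dresser $202.81: household furniture, $110.00 or more → 9% → $18.25
Storage bin $26.04: other taxable items → 6.75% → $1.76
Cardigan $42.75: clothing → 4.75% → $2.03
Bookshelf $84.74: household furniture, under $110.00 → 0% → $0.00
Subtotal = $376.08; tax = $23.40; total due = $399.48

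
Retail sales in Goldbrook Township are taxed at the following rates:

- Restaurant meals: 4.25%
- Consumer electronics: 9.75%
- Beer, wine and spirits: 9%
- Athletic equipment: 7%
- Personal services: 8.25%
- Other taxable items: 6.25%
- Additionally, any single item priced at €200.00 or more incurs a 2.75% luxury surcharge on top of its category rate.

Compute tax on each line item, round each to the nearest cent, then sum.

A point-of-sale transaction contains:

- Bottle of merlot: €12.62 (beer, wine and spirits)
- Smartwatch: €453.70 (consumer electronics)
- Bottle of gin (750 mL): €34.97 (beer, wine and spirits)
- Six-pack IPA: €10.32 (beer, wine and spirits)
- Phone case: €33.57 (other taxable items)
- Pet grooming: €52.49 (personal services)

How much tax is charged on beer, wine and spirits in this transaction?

Bottle of merlot €12.62: beer, wine and spirits → 9% → €1.14
Bottle of gin (750 mL) €34.97: beer, wine and spirits → 9% → €3.15
Six-pack IPA €10.32: beer, wine and spirits → 9% → €0.93
Tax on beer, wine and spirits = €1.14 + €3.15 + €0.93 = €5.22

€5.22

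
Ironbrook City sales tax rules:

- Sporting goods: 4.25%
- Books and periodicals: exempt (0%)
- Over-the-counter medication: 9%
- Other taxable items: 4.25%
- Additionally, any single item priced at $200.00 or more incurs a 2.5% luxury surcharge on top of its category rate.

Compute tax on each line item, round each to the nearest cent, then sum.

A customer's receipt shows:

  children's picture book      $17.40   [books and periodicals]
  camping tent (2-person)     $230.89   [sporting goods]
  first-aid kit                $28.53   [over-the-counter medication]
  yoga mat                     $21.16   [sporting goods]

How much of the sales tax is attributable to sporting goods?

Camping tent (2-person) $230.89: sporting goods → 4.25% + 2.5% surcharge = 6.75% → $15.59
Yoga mat $21.16: sporting goods → 4.25% → $0.90
Tax on sporting goods = $15.59 + $0.90 = $16.49

$16.49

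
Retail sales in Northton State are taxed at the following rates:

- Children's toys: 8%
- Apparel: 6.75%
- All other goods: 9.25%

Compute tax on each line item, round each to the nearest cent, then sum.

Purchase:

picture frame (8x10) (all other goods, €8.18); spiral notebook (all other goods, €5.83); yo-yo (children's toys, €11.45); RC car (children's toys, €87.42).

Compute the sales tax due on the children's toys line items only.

Yo-yo €11.45: children's toys → 8% → €0.92
RC car €87.42: children's toys → 8% → €6.99
Tax on children's toys = €0.92 + €6.99 = €7.91

€7.91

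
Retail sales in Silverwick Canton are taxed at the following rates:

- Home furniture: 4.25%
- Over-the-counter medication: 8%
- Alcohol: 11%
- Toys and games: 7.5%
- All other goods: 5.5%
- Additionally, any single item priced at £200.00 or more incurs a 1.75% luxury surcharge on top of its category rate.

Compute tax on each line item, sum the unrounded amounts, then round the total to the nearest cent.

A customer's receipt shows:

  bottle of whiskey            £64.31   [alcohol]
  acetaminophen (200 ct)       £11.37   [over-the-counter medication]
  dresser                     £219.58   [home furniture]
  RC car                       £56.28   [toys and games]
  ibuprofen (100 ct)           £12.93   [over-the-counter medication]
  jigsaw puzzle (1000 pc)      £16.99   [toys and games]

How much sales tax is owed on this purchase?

Bottle of whiskey £64.31: alcohol → 11% → £7.0741
Acetaminophen (200 ct) £11.37: over-the-counter medication → 8% → £0.9096
Dresser £219.58: home furniture → 4.25% + 1.75% surcharge = 6% → £13.1748
RC car £56.28: toys and games → 7.5% → £4.221
Ibuprofen (100 ct) £12.93: over-the-counter medication → 8% → £1.0344
Jigsaw puzzle (1000 pc) £16.99: toys and games → 7.5% → £1.27425
Unrounded tax sum = £27.68815 → £27.69

£27.69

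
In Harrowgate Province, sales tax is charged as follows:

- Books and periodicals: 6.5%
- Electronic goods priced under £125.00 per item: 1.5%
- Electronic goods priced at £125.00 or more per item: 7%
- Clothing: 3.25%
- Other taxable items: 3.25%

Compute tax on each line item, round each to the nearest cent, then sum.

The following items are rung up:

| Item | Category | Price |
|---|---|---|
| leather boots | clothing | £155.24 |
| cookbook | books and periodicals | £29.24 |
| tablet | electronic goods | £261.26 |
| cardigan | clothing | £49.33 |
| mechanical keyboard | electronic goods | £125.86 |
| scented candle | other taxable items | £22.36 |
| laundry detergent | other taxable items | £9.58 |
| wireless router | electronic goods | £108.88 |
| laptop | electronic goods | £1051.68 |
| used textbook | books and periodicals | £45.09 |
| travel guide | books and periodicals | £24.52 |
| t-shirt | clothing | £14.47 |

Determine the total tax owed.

Leather boots £155.24: clothing → 3.25% → £5.05
Cookbook £29.24: books and periodicals → 6.5% → £1.90
Tablet £261.26: electronic goods, £125.00 or more → 7% → £18.29
Cardigan £49.33: clothing → 3.25% → £1.60
Mechanical keyboard £125.86: electronic goods, £125.00 or more → 7% → £8.81
Scented candle £22.36: other taxable items → 3.25% → £0.73
Laundry detergent £9.58: other taxable items → 3.25% → £0.31
Wireless router £108.88: electronic goods, under £125.00 → 1.5% → £1.63
Laptop £1051.68: electronic goods, £125.00 or more → 7% → £73.62
Used textbook £45.09: books and periodicals → 6.5% → £2.93
Travel guide £24.52: books and periodicals → 6.5% → £1.59
T-shirt £14.47: clothing → 3.25% → £0.47
Total tax = £5.05 + £1.90 + £18.29 + £1.60 + £8.81 + £0.73 + £0.31 + £1.63 + £73.62 + £2.93 + £1.59 + £0.47 = £116.93

£116.93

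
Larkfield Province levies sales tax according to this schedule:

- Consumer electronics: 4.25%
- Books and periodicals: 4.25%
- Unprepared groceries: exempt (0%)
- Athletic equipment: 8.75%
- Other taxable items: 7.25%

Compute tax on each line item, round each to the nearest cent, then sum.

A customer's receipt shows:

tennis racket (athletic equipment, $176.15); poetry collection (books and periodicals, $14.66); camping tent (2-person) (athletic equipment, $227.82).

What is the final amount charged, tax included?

Tennis racket $176.15: athletic equipment → 8.75% → $15.41
Poetry collection $14.66: books and periodicals → 4.25% → $0.62
Camping tent (2-person) $227.82: athletic equipment → 8.75% → $19.93
Subtotal = $418.63; tax = $35.96; total due = $454.59

$454.59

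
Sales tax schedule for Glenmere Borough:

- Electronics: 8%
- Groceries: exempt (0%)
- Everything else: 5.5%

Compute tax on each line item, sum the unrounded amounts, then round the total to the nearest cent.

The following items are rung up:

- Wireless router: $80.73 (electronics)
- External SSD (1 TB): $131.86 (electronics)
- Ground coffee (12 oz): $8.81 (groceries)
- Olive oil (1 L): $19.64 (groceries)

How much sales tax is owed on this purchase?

Wireless router $80.73: electronics → 8% → $6.4584
External SSD (1 TB) $131.86: electronics → 8% → $10.5488
Ground coffee (12 oz) $8.81: groceries → 0% → $0.00
Olive oil (1 L) $19.64: groceries → 0% → $0.00
Unrounded tax sum = $17.0072 → $17.01

$17.01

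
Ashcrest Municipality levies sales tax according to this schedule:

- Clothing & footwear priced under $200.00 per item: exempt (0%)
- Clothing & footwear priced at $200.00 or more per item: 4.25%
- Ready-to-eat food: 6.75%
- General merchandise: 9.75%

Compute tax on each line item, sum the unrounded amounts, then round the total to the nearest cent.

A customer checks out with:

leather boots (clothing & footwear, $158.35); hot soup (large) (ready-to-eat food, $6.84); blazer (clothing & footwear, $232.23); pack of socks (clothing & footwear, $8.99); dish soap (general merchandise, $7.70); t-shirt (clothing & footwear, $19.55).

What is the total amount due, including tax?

Leather boots $158.35: clothing & footwear, under $200.00 → 0% → $0.00
Hot soup (large) $6.84: ready-to-eat food → 6.75% → $0.4617
Blazer $232.23: clothing & footwear, $200.00 or more → 4.25% → $9.869775
Pack of socks $8.99: clothing & footwear, under $200.00 → 0% → $0.00
Dish soap $7.70: general merchandise → 9.75% → $0.75075
T-shirt $19.55: clothing & footwear, under $200.00 → 0% → $0.00
Subtotal = $433.66; unrounded tax = $11.082225 → $11.08; total due = $444.74

$444.74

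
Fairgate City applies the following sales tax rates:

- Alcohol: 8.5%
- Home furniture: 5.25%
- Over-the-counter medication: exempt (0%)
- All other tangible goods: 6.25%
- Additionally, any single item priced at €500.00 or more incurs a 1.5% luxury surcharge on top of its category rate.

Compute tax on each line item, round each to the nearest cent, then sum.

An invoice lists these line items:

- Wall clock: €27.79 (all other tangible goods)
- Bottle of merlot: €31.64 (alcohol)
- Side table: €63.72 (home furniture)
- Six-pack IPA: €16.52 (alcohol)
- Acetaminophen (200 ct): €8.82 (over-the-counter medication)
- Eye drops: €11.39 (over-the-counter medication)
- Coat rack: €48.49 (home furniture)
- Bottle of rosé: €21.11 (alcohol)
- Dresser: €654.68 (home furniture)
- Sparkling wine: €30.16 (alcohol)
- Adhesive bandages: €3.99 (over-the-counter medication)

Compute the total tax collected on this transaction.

€60.27

Wall clock €27.79: all other tangible goods → 6.25% → €1.74
Bottle of merlot €31.64: alcohol → 8.5% → €2.69
Side table €63.72: home furniture → 5.25% → €3.35
Six-pack IPA €16.52: alcohol → 8.5% → €1.40
Acetaminophen (200 ct) €8.82: over-the-counter medication → 0% → €0.00
Eye drops €11.39: over-the-counter medication → 0% → €0.00
Coat rack €48.49: home furniture → 5.25% → €2.55
Bottle of rosé €21.11: alcohol → 8.5% → €1.79
Dresser €654.68: home furniture → 5.25% + 1.5% surcharge = 6.75% → €44.19
Sparkling wine €30.16: alcohol → 8.5% → €2.56
Adhesive bandages €3.99: over-the-counter medication → 0% → €0.00
Total tax = €1.74 + €2.69 + €3.35 + €1.40 + €2.55 + €1.79 + €44.19 + €2.56 = €60.27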